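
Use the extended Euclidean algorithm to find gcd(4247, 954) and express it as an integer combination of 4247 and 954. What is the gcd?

Euclidean algorithm:
4247 = 4*954 + 431
954 = 2*431 + 92
431 = 4*92 + 63
92 = 1*63 + 29
63 = 2*29 + 5
29 = 5*5 + 4
5 = 1*4 + 1
4 = 4*1 + 0
gcd(4247, 954) = 1.
Express as a combination:
1 = 5 − 4
1 = −29 + 6·5
1 = 6·63 − 13·29
1 = −13·92 + 19·63
1 = 19·431 − 89·92
1 = −89·954 + 197·431
1 = 197·4247 − 877·954
So 1 = (197)·4247 + (-877)·954.

1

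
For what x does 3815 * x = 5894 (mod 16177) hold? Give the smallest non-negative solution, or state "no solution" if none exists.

First find gcd(3815, 16177):
16177 = 4*3815 + 917
3815 = 4*917 + 147
917 = 6*147 + 35
147 = 4*35 + 7
35 = 5*7 + 0
gcd = 7 and 7 | 5894, so solutions exist. Divide through by 7: 545x ≡ 842 (mod 2311).
Now find 545⁻¹ mod 2311:
2311 = 4·545 + 131
545 = 4·131 + 21
131 = 6·21 + 5
21 = 4·5 + 1
5 = 5·1 + 0
Back-substitute:
1 = 21 − 4·5
1 = −4·131 + 25·21
1 = 25·545 − 104·131
1 = −104·2311 + 441·545
So 545⁻¹ ≡ 441 (mod 2311).
Then x ≡ 441·842 ≡ 1562 (mod 2311); the smallest non-negative solution is x = 1562.

1562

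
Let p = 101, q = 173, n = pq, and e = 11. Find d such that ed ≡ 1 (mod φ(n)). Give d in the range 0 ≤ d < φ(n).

4691

φ(n) = (p−1)(q−1) = 100·172 = 17200.
Need d with 11·d ≡ 1 (mod 17200). Apply the extended Euclidean algorithm:
17200 = 1563*11 + 7
11 = 1*7 + 4
7 = 1*4 + 3
4 = 1*3 + 1
3 = 3*1 + 0
Back-substitute:
1 = 4 − 3
1 = −7 + 2·4
1 = 2·11 − 3·7
1 = −3·17200 + 4691·11
So 11·4691 ≡ 1 (mod 17200), hence d = 4691.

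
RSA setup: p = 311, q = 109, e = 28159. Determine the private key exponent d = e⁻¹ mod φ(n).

φ(n) = (p−1)(q−1) = 310·108 = 33480.
Need d with 28159·d ≡ 1 (mod 33480). Apply the extended Euclidean algorithm:
33480 = 1*28159 + 5321
28159 = 5*5321 + 1554
5321 = 3*1554 + 659
1554 = 2*659 + 236
659 = 2*236 + 187
236 = 1*187 + 49
187 = 3*49 + 40
49 = 1*40 + 9
40 = 4*9 + 4
9 = 2*4 + 1
4 = 4*1 + 0
Back-substitute:
1 = 9 − 2·4
1 = −2·40 + 9·9
1 = 9·49 − 11·40
1 = −11·187 + 42·49
1 = 42·236 − 53·187
1 = −53·659 + 148·236
1 = 148·1554 − 349·659
1 = −349·5321 + 1195·1554
1 = 1195·28159 − 6324·5321
1 = −6324·33480 + 7519·28159
So 28159·7519 ≡ 1 (mod 33480), hence d = 7519.

7519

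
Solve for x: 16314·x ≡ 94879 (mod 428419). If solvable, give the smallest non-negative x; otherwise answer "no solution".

355446

First find gcd(16314, 428419):
428419 = 26×16314 + 4255
16314 = 3×4255 + 3549
4255 = 1×3549 + 706
3549 = 5×706 + 19
706 = 37×19 + 3
19 = 6×3 + 1
3 = 3×1 + 0
gcd = 1, so a unique solution mod 428419 exists.
Back-substitute for the Bézout coefficients:
1 = 19 − 6·3
1 = −6·706 + 223·19
1 = 223·3549 − 1121·706
1 = −1121·4255 + 1344·3549
1 = 1344·16314 − 5153·4255
1 = −5153·428419 + 135322·16314
So 16314·(135322) ≡ 1 (mod 428419), giving 16314⁻¹ ≡ 135322.
x ≡ 16314⁻¹·94879 ≡ 135322·94879 ≡ 355446 (mod 428419).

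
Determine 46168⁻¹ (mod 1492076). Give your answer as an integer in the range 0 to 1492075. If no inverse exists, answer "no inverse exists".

Euclidean algorithm on 1492076, 46168:
1492076 = 32·46168 + 14700
46168 = 3·14700 + 2068
14700 = 7·2068 + 224
2068 = 9·224 + 52
224 = 4·52 + 16
52 = 3·16 + 4
16 = 4·4 + 0
The gcd is 4, not 1, hence no inverse exists.

no inverse exists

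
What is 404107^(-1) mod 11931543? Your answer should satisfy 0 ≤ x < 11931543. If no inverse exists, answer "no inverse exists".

Extended Euclidean algorithm:
11931543 = 29*404107 + 212440
404107 = 1*212440 + 191667
212440 = 1*191667 + 20773
191667 = 9*20773 + 4710
20773 = 4*4710 + 1933
4710 = 2*1933 + 844
1933 = 2*844 + 245
844 = 3*245 + 109
245 = 2*109 + 27
109 = 4*27 + 1
27 = 27*1 + 0
gcd = 1, so the inverse exists. Back-substitute:
1 = 109 − 4·27
1 = −4·245 + 9·109
1 = 9·844 − 31·245
1 = −31·1933 + 71·844
1 = 71·4710 − 173·1933
1 = −173·20773 + 763·4710
1 = 763·191667 − 7040·20773
1 = −7040·212440 + 7803·191667
1 = 7803·404107 − 14843·212440
1 = −14843·11931543 + 438250·404107
So 404107·438250 ≡ 1 (mod 11931543).

438250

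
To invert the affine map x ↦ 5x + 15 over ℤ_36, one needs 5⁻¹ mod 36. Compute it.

29

gcd(36, 5) by repeated division:
36 = 7·5 + 1
5 = 5·1 + 0
gcd = 1, so the inverse exists. Back-substitute:
1 = 36 − 7·5
Hence 5⁻¹ ≡ -7 ≡ 29 (mod 36).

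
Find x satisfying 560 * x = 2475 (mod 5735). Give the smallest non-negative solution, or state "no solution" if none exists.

199

First find gcd(560, 5735):
5735 = 10×560 + 135
560 = 4×135 + 20
135 = 6×20 + 15
20 = 1×15 + 5
15 = 3×5 + 0
gcd = 5 and 5 | 2475, so solutions exist. Divide through by 5: 112x ≡ 495 (mod 1147).
Now find 112⁻¹ mod 1147:
1147 = 10*112 + 27
112 = 4*27 + 4
27 = 6*4 + 3
4 = 1*3 + 1
3 = 3*1 + 0
Back-substitute:
1 = 4 − 3
1 = −27 + 7·4
1 = 7·112 − 29·27
1 = −29·1147 + 297·112
So 112⁻¹ ≡ 297 (mod 1147).
Then x ≡ 297·495 ≡ 199 (mod 1147); the smallest non-negative solution is x = 199.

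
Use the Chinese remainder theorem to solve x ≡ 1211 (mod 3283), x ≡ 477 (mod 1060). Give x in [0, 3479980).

3356437

Write x = 1211 + 3283·k. Then 3283·k ≡ 477 − 1211 ≡ 326 (mod 1060).
Need 3283⁻¹ mod 1060. Extended Euclid on (1060, 103):
1060 = 10*103 + 30
103 = 3*30 + 13
30 = 2*13 + 4
13 = 3*4 + 1
4 = 4*1 + 0
Back-substitute:
1 = 13 − 3·4
1 = −3·30 + 7·13
1 = 7·103 − 24·30
1 = −24·1060 + 247·103
3283⁻¹ ≡ 247 (mod 1060), so k ≡ 247·326 ≡ 1022 (mod 1060).
x = 1211 + 3283·1022 = 3356437.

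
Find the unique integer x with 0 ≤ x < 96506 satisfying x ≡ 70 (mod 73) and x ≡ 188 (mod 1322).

53068

Write x = 70 + 73·k. Then 73·k ≡ 188 − 70 ≡ 118 (mod 1322).
Need 73⁻¹ mod 1322. Extended Euclid on (1322, 73):
1322 = 18*73 + 8
73 = 9*8 + 1
8 = 8*1 + 0
Back-substitute:
1 = 73 − 9·8
1 = −9·1322 + 163·73
73⁻¹ ≡ 163 (mod 1322), so k ≡ 163·118 ≡ 726 (mod 1322).
x = 70 + 73·726 = 53068.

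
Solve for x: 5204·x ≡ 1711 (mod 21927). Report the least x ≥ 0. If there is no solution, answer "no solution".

12704

First find gcd(5204, 21927):
21927 = 4·5204 + 1111
5204 = 4·1111 + 760
1111 = 1·760 + 351
760 = 2·351 + 58
351 = 6·58 + 3
58 = 19·3 + 1
3 = 3·1 + 0
gcd = 1, so a unique solution mod 21927 exists.
Back-substitute for the Bézout coefficients:
1 = 58 − 19·3
1 = −19·351 + 115·58
1 = 115·760 − 249·351
1 = −249·1111 + 364·760
1 = 364·5204 − 1705·1111
1 = −1705·21927 + 7184·5204
So 5204·(7184) ≡ 1 (mod 21927), giving 5204⁻¹ ≡ 7184.
x ≡ 5204⁻¹·1711 ≡ 7184·1711 ≡ 12704 (mod 21927).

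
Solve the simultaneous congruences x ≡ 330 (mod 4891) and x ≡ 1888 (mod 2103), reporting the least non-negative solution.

Write x = 330 + 4891·k. Then 4891·k ≡ 1888 − 330 ≡ 1558 (mod 2103).
Need 4891⁻¹ mod 2103. Extended Euclid on (2103, 685):
2103 = 3·685 + 48
685 = 14·48 + 13
48 = 3·13 + 9
13 = 1·9 + 4
9 = 2·4 + 1
4 = 4·1 + 0
Back-substitute:
1 = 9 − 2·4
1 = −2·13 + 3·9
1 = 3·48 − 11·13
1 = −11·685 + 157·48
1 = 157·2103 − 482·685
4891⁻¹ ≡ 1621 (mod 2103), so k ≡ 1621·1558 ≡ 1918 (mod 2103).
x = 330 + 4891·1918 = 9381268.

9381268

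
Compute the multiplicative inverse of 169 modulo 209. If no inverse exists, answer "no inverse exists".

Apply the Euclidean algorithm to 209 and 169:
209 = 1*169 + 40
169 = 4*40 + 9
40 = 4*9 + 4
9 = 2*4 + 1
4 = 4*1 + 0
The gcd is 1. Working backward:
1 = 9 − 2·4
1 = −2·40 + 9·9
1 = 9·169 − 38·40
1 = −38·209 + 47·169
So 169·47 ≡ 1 (mod 209).

47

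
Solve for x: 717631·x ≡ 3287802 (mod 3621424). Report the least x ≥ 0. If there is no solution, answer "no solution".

First find gcd(717631, 3621424):
3621424 = 5*717631 + 33269
717631 = 21*33269 + 18982
33269 = 1*18982 + 14287
18982 = 1*14287 + 4695
14287 = 3*4695 + 202
4695 = 23*202 + 49
202 = 4*49 + 6
49 = 8*6 + 1
6 = 6*1 + 0
gcd = 1, so a unique solution mod 3621424 exists.
Back-substitute for the Bézout coefficients:
1 = 49 − 8·6
1 = −8·202 + 33·49
1 = 33·4695 − 767·202
1 = −767·14287 + 2334·4695
1 = 2334·18982 − 3101·14287
1 = −3101·33269 + 5435·18982
1 = 5435·717631 − 117236·33269
1 = −117236·3621424 + 591615·717631
So 717631·(591615) ≡ 1 (mod 3621424), giving 717631⁻¹ ≡ 591615.
x ≡ 717631⁻¹·3287802 ≡ 591615·3287802 ≡ 2692742 (mod 3621424).

2692742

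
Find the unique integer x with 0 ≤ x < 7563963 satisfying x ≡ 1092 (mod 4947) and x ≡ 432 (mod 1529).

1252683

Write x = 1092 + 4947·k. Then 4947·k ≡ 432 − 1092 ≡ 869 (mod 1529).
Need 4947⁻¹ mod 1529. Extended Euclid on (1529, 360):
1529 = 4·360 + 89
360 = 4·89 + 4
89 = 22·4 + 1
4 = 4·1 + 0
Back-substitute:
1 = 89 − 22·4
1 = −22·360 + 89·89
1 = 89·1529 − 378·360
4947⁻¹ ≡ 1151 (mod 1529), so k ≡ 1151·869 ≡ 253 (mod 1529).
x = 1092 + 4947·253 = 1252683.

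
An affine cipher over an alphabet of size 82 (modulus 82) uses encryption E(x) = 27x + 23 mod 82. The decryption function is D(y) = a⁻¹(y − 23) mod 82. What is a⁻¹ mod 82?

gcd(82, 27) by repeated division:
82 = 3*27 + 1
27 = 27*1 + 0
Since gcd(27, 82) = 1, back-substitute to write 1 as a combination:
1 = 82 − 3·27
Thus 27·(-3) ≡ 1 (mod 82); reducing, -3 mod 82 = 79.

79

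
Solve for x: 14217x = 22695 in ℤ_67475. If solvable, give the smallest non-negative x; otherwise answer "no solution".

16760

First find gcd(14217, 67475):
67475 = 4×14217 + 10607
14217 = 1×10607 + 3610
10607 = 2×3610 + 3387
3610 = 1×3387 + 223
3387 = 15×223 + 42
223 = 5×42 + 13
42 = 3×13 + 3
13 = 4×3 + 1
3 = 3×1 + 0
gcd = 1, so a unique solution mod 67475 exists.
Back-substitute for the Bézout coefficients:
1 = 13 − 4·3
1 = −4·42 + 13·13
1 = 13·223 − 69·42
1 = −69·3387 + 1048·223
1 = 1048·3610 − 1117·3387
1 = −1117·10607 + 3282·3610
1 = 3282·14217 − 4399·10607
1 = −4399·67475 + 20878·14217
So 14217·(20878) ≡ 1 (mod 67475), giving 14217⁻¹ ≡ 20878.
x ≡ 14217⁻¹·22695 ≡ 20878·22695 ≡ 16760 (mod 67475).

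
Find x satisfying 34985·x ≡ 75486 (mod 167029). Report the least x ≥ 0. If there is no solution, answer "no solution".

First find gcd(34985, 167029):
167029 = 4×34985 + 27089
34985 = 1×27089 + 7896
27089 = 3×7896 + 3401
7896 = 2×3401 + 1094
3401 = 3×1094 + 119
1094 = 9×119 + 23
119 = 5×23 + 4
23 = 5×4 + 3
4 = 1×3 + 1
3 = 3×1 + 0
gcd = 1, so a unique solution mod 167029 exists.
Back-substitute for the Bézout coefficients:
1 = 4 − 3
1 = −23 + 6·4
1 = 6·119 − 31·23
1 = −31·1094 + 285·119
1 = 285·3401 − 886·1094
1 = −886·7896 + 2057·3401
1 = 2057·27089 − 7057·7896
1 = −7057·34985 + 9114·27089
1 = 9114·167029 − 43513·34985
So 34985·(-43513) ≡ 1 (mod 167029), giving 34985⁻¹ ≡ 123516.
x ≡ 34985⁻¹·75486 ≡ 123516·75486 ≡ 2967 (mod 167029).

2967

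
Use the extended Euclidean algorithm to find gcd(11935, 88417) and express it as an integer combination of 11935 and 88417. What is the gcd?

Apply Euclid's algorithm to 88417 and 11935:
88417 = 7×11935 + 4872
11935 = 2×4872 + 2191
4872 = 2×2191 + 490
2191 = 4×490 + 231
490 = 2×231 + 28
231 = 8×28 + 7
28 = 4×7 + 0
gcd(11935, 88417) = 7.
Express as a combination:
7 = 231 − 8·28
7 = −8·490 + 17·231
7 = 17·2191 − 76·490
7 = −76·4872 + 169·2191
7 = 169·11935 − 414·4872
7 = −414·88417 + 3067·11935
So 7 = (-414)·88417 + (3067)·11935.

7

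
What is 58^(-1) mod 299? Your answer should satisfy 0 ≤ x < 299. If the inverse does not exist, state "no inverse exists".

Apply the Euclidean algorithm to 299 and 58:
299 = 5×58 + 9
58 = 6×9 + 4
9 = 2×4 + 1
4 = 4×1 + 0
gcd = 1, so the inverse exists. Back-substitute:
1 = 9 − 2·4
1 = −2·58 + 13·9
1 = 13·299 − 67·58
So 58·(-67) ≡ 1 (mod 299), and -67 ≡ 232 (mod 299).

232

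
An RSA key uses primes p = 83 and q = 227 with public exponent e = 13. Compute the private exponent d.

15681

φ(n) = (p−1)(q−1) = 82·226 = 18532.
Need d with 13·d ≡ 1 (mod 18532). Apply the extended Euclidean algorithm:
18532 = 1425×13 + 7
13 = 1×7 + 6
7 = 1×6 + 1
6 = 6×1 + 0
Back-substitute:
1 = 7 − 6
1 = −13 + 2·7
1 = 2·18532 − 2851·13
So 13·(-2851) ≡ 1 (mod 18532), hence d ≡ -2851 ≡ 15681 (mod 18532).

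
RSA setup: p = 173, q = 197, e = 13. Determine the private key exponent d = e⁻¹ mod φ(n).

φ(n) = (p−1)(q−1) = 172·196 = 33712.
Need d with 13·d ≡ 1 (mod 33712). Apply the extended Euclidean algorithm:
33712 = 2593×13 + 3
13 = 4×3 + 1
3 = 3×1 + 0
Back-substitute:
1 = 13 − 4·3
1 = −4·33712 + 10373·13
So 13·10373 ≡ 1 (mod 33712), hence d = 10373.

10373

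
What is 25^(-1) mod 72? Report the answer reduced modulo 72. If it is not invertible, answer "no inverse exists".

Apply the Euclidean algorithm to 72 and 25:
72 = 2*25 + 22
25 = 1*22 + 3
22 = 7*3 + 1
3 = 3*1 + 0
The gcd is 1. Working backward:
1 = 22 − 7·3
1 = −7·25 + 8·22
1 = 8·72 − 23·25
Thus 25·(-23) ≡ 1 (mod 72); reducing, -23 mod 72 = 49.

49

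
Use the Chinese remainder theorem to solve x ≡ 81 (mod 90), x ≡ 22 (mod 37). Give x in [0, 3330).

Write x = 81 + 90·k. Then 90·k ≡ 22 − 81 ≡ 15 (mod 37).
Need 90⁻¹ mod 37. Extended Euclid on (37, 16):
37 = 2·16 + 5
16 = 3·5 + 1
5 = 5·1 + 0
Back-substitute:
1 = 16 − 3·5
1 = −3·37 + 7·16
90⁻¹ ≡ 7 (mod 37), so k ≡ 7·15 ≡ 31 (mod 37).
x = 81 + 90·31 = 2871.

2871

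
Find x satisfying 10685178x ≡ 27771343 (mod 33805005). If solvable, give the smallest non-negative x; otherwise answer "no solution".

gcd(10685178, 33805005):
33805005 = 3·10685178 + 1749471
10685178 = 6·1749471 + 188352
1749471 = 9·188352 + 54303
188352 = 3·54303 + 25443
54303 = 2·25443 + 3417
25443 = 7·3417 + 1524
3417 = 2·1524 + 369
1524 = 4·369 + 48
369 = 7·48 + 33
48 = 1·33 + 15
33 = 2·15 + 3
15 = 5·3 + 0
gcd = 3, but 3 ∤ 27771343, so the congruence has no solution.

no solution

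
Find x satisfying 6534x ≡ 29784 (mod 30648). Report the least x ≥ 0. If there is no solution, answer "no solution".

4348

First find gcd(6534, 30648):
30648 = 4·6534 + 4512
6534 = 1·4512 + 2022
4512 = 2·2022 + 468
2022 = 4·468 + 150
468 = 3·150 + 18
150 = 8·18 + 6
18 = 3·6 + 0
gcd = 6 and 6 | 29784, so solutions exist. Divide through by 6: 1089x ≡ 4964 (mod 5108).
Now find 1089⁻¹ mod 5108:
5108 = 4*1089 + 752
1089 = 1*752 + 337
752 = 2*337 + 78
337 = 4*78 + 25
78 = 3*25 + 3
25 = 8*3 + 1
3 = 3*1 + 0
Back-substitute:
1 = 25 − 8·3
1 = −8·78 + 25·25
1 = 25·337 − 108·78
1 = −108·752 + 241·337
1 = 241·1089 − 349·752
1 = −349·5108 + 1637·1089
So 1089⁻¹ ≡ 1637 (mod 5108).
Then x ≡ 1637·4964 ≡ 4348 (mod 5108); the smallest non-negative solution is x = 4348.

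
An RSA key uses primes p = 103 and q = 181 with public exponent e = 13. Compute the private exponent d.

φ(n) = (p−1)(q−1) = 102·180 = 18360.
Need d with 13·d ≡ 1 (mod 18360). Apply the extended Euclidean algorithm:
18360 = 1412·13 + 4
13 = 3·4 + 1
4 = 4·1 + 0
Back-substitute:
1 = 13 − 3·4
1 = −3·18360 + 4237·13
So 13·4237 ≡ 1 (mod 18360), hence d = 4237.

4237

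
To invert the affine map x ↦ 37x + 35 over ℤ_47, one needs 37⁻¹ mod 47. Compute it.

Run Euclid on (47, 37):
47 = 1·37 + 10
37 = 3·10 + 7
10 = 1·7 + 3
7 = 2·3 + 1
3 = 3·1 + 0
Since gcd(37, 47) = 1, back-substitute to write 1 as a combination:
1 = 7 − 2·3
1 = −2·10 + 3·7
1 = 3·37 − 11·10
1 = −11·47 + 14·37
So 37·14 ≡ 1 (mod 47).

14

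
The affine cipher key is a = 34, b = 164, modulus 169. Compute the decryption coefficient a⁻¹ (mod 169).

5

Run Euclid on (169, 34):
169 = 4·34 + 33
34 = 1·33 + 1
33 = 33·1 + 0
gcd = 1, so the inverse exists. Back-substitute:
1 = 34 − 33
1 = −169 + 5·34
So 34·5 ≡ 1 (mod 169).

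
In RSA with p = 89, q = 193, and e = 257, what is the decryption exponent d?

4865

φ(n) = (p−1)(q−1) = 88·192 = 16896.
Need d with 257·d ≡ 1 (mod 16896). Apply the extended Euclidean algorithm:
16896 = 65·257 + 191
257 = 1·191 + 66
191 = 2·66 + 59
66 = 1·59 + 7
59 = 8·7 + 3
7 = 2·3 + 1
3 = 3·1 + 0
Back-substitute:
1 = 7 − 2·3
1 = −2·59 + 17·7
1 = 17·66 − 19·59
1 = −19·191 + 55·66
1 = 55·257 − 74·191
1 = −74·16896 + 4865·257
So 257·4865 ≡ 1 (mod 16896), hence d = 4865.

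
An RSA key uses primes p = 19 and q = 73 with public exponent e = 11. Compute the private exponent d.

707

φ(n) = (p−1)(q−1) = 18·72 = 1296.
Need d with 11·d ≡ 1 (mod 1296). Apply the extended Euclidean algorithm:
1296 = 117×11 + 9
11 = 1×9 + 2
9 = 4×2 + 1
2 = 2×1 + 0
Back-substitute:
1 = 9 − 4·2
1 = −4·11 + 5·9
1 = 5·1296 − 589·11
So 11·(-589) ≡ 1 (mod 1296), hence d ≡ -589 ≡ 707 (mod 1296).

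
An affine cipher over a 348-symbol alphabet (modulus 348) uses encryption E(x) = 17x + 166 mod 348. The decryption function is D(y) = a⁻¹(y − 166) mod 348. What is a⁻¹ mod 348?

Extended Euclidean algorithm:
348 = 20·17 + 8
17 = 2·8 + 1
8 = 8·1 + 0
The gcd is 1. Working backward:
1 = 17 − 2·8
1 = −2·348 + 41·17
So 17·41 ≡ 1 (mod 348).

41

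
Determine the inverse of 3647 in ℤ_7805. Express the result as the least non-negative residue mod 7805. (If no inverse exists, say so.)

no inverse exists

Compute gcd(3647, 7805):
7805 = 2×3647 + 511
3647 = 7×511 + 70
511 = 7×70 + 21
70 = 3×21 + 7
21 = 3×7 + 0
gcd(3647, 7805) = 7 ≠ 1, so 3647 has no multiplicative inverse modulo 7805.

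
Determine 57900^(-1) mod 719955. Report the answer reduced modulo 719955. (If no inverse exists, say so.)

Compute gcd(57900, 719955):
719955 = 12*57900 + 25155
57900 = 2*25155 + 7590
25155 = 3*7590 + 2385
7590 = 3*2385 + 435
2385 = 5*435 + 210
435 = 2*210 + 15
210 = 14*15 + 0
Since gcd = 15 > 1, 57900 is not a unit mod 719955.

no inverse exists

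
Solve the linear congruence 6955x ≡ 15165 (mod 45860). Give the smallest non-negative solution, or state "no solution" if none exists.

6807

First find gcd(6955, 45860):
45860 = 6×6955 + 4130
6955 = 1×4130 + 2825
4130 = 1×2825 + 1305
2825 = 2×1305 + 215
1305 = 6×215 + 15
215 = 14×15 + 5
15 = 3×5 + 0
gcd = 5 and 5 | 15165, so solutions exist. Divide through by 5: 1391x ≡ 3033 (mod 9172).
Now find 1391⁻¹ mod 9172:
9172 = 6*1391 + 826
1391 = 1*826 + 565
826 = 1*565 + 261
565 = 2*261 + 43
261 = 6*43 + 3
43 = 14*3 + 1
3 = 3*1 + 0
Back-substitute:
1 = 43 − 14·3
1 = −14·261 + 85·43
1 = 85·565 − 184·261
1 = −184·826 + 269·565
1 = 269·1391 − 453·826
1 = −453·9172 + 2987·1391
So 1391⁻¹ ≡ 2987 (mod 9172).
Then x ≡ 2987·3033 ≡ 6807 (mod 9172); the smallest non-negative solution is x = 6807.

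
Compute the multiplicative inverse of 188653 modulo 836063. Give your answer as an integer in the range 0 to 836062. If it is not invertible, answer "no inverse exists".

68311

Extended Euclidean algorithm:
836063 = 4×188653 + 81451
188653 = 2×81451 + 25751
81451 = 3×25751 + 4198
25751 = 6×4198 + 563
4198 = 7×563 + 257
563 = 2×257 + 49
257 = 5×49 + 12
49 = 4×12 + 1
12 = 12×1 + 0
Since gcd(188653, 836063) = 1, back-substitute to write 1 as a combination:
1 = 49 − 4·12
1 = −4·257 + 21·49
1 = 21·563 − 46·257
1 = −46·4198 + 343·563
1 = 343·25751 − 2104·4198
1 = −2104·81451 + 6655·25751
1 = 6655·188653 − 15414·81451
1 = −15414·836063 + 68311·188653
So 188653·68311 ≡ 1 (mod 836063).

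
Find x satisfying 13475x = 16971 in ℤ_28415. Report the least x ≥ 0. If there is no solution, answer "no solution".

gcd(13475, 28415):
28415 = 2*13475 + 1465
13475 = 9*1465 + 290
1465 = 5*290 + 15
290 = 19*15 + 5
15 = 3*5 + 0
gcd = 5, but 5 ∤ 16971, so the congruence has no solution.

no solution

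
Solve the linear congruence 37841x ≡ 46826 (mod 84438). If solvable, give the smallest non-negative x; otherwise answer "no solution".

First find gcd(37841, 84438):
84438 = 2×37841 + 8756
37841 = 4×8756 + 2817
8756 = 3×2817 + 305
2817 = 9×305 + 72
305 = 4×72 + 17
72 = 4×17 + 4
17 = 4×4 + 1
4 = 4×1 + 0
gcd = 1, so a unique solution mod 84438 exists.
Back-substitute for the Bézout coefficients:
1 = 17 − 4·4
1 = −4·72 + 17·17
1 = 17·305 − 72·72
1 = −72·2817 + 665·305
1 = 665·8756 − 2067·2817
1 = −2067·37841 + 8933·8756
1 = 8933·84438 − 19933·37841
So 37841·(-19933) ≡ 1 (mod 84438), giving 37841⁻¹ ≡ 64505.
x ≡ 37841⁻¹·46826 ≡ 64505·46826 ≡ 79432 (mod 84438).

79432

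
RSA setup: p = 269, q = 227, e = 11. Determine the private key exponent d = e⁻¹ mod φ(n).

φ(n) = (p−1)(q−1) = 268·226 = 60568.
Need d with 11·d ≡ 1 (mod 60568). Apply the extended Euclidean algorithm:
60568 = 5506×11 + 2
11 = 5×2 + 1
2 = 2×1 + 0
Back-substitute:
1 = 11 − 5·2
1 = −5·60568 + 27531·11
So 11·27531 ≡ 1 (mod 60568), hence d = 27531.

27531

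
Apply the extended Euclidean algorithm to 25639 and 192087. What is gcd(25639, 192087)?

1

Repeated division:
192087 = 7·25639 + 12614
25639 = 2·12614 + 411
12614 = 30·411 + 284
411 = 1·284 + 127
284 = 2·127 + 30
127 = 4·30 + 7
30 = 4·7 + 2
7 = 3·2 + 1
2 = 2·1 + 0
gcd(25639, 192087) = 1.
Working backward:
1 = 7 − 3·2
1 = −3·30 + 13·7
1 = 13·127 − 55·30
1 = −55·284 + 123·127
1 = 123·411 − 178·284
1 = −178·12614 + 5463·411
1 = 5463·25639 − 11104·12614
1 = −11104·192087 + 83191·25639
So 1 = (-11104)·192087 + (83191)·25639.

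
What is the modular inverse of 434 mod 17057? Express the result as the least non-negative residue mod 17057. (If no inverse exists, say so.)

2083

Extended Euclidean algorithm:
17057 = 39×434 + 131
434 = 3×131 + 41
131 = 3×41 + 8
41 = 5×8 + 1
8 = 8×1 + 0
The gcd is 1. Working backward:
1 = 41 − 5·8
1 = −5·131 + 16·41
1 = 16·434 − 53·131
1 = −53·17057 + 2083·434
So 434·2083 ≡ 1 (mod 17057).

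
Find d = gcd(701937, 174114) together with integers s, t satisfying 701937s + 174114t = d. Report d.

9

Apply Euclid's algorithm to 701937 and 174114:
701937 = 4×174114 + 5481
174114 = 31×5481 + 4203
5481 = 1×4203 + 1278
4203 = 3×1278 + 369
1278 = 3×369 + 171
369 = 2×171 + 27
171 = 6×27 + 9
27 = 3×9 + 0
gcd(701937, 174114) = 9.
Back-substituting:
9 = 171 − 6·27
9 = −6·369 + 13·171
9 = 13·1278 − 45·369
9 = −45·4203 + 148·1278
9 = 148·5481 − 193·4203
9 = −193·174114 + 6131·5481
9 = 6131·701937 − 24717·174114
So 9 = (6131)·701937 + (-24717)·174114.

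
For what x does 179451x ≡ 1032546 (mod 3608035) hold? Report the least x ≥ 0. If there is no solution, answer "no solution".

First find gcd(179451, 3608035):
3608035 = 20·179451 + 19015
179451 = 9·19015 + 8316
19015 = 2·8316 + 2383
8316 = 3·2383 + 1167
2383 = 2·1167 + 49
1167 = 23·49 + 40
49 = 1·40 + 9
40 = 4·9 + 4
9 = 2·4 + 1
4 = 4·1 + 0
gcd = 1, so a unique solution mod 3608035 exists.
Back-substitute for the Bézout coefficients:
1 = 9 − 2·4
1 = −2·40 + 9·9
1 = 9·49 − 11·40
1 = −11·1167 + 262·49
1 = 262·2383 − 535·1167
1 = −535·8316 + 1867·2383
1 = 1867·19015 − 4269·8316
1 = −4269·179451 + 40288·19015
1 = 40288·3608035 − 810029·179451
So 179451·(-810029) ≡ 1 (mod 3608035), giving 179451⁻¹ ≡ 2798006.
x ≡ 179451⁻¹·1032546 ≡ 2798006·1032546 ≡ 821656 (mod 3608035).

821656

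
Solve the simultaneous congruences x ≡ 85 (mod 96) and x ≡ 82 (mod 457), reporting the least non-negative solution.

34357

Write x = 85 + 96·k. Then 96·k ≡ 82 − 85 ≡ 454 (mod 457).
Need 96⁻¹ mod 457. Extended Euclid on (457, 96):
457 = 4×96 + 73
96 = 1×73 + 23
73 = 3×23 + 4
23 = 5×4 + 3
4 = 1×3 + 1
3 = 3×1 + 0
Back-substitute:
1 = 4 − 3
1 = −23 + 6·4
1 = 6·73 − 19·23
1 = −19·96 + 25·73
1 = 25·457 − 119·96
96⁻¹ ≡ 338 (mod 457), so k ≡ 338·454 ≡ 357 (mod 457).
x = 85 + 96·357 = 34357.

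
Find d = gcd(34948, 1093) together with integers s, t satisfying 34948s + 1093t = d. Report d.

1

Euclidean algorithm:
34948 = 31*1093 + 1065
1093 = 1*1065 + 28
1065 = 38*28 + 1
28 = 28*1 + 0
gcd(34948, 1093) = 1.
Back-substituting:
1 = 1065 − 38·28
1 = −38·1093 + 39·1065
1 = 39·34948 − 1247·1093
So 1 = (39)·34948 + (-1247)·1093.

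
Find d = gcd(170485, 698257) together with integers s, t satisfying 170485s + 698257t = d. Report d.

Repeated division:
698257 = 4·170485 + 16317
170485 = 10·16317 + 7315
16317 = 2·7315 + 1687
7315 = 4·1687 + 567
1687 = 2·567 + 553
567 = 1·553 + 14
553 = 39·14 + 7
14 = 2·7 + 0
gcd(170485, 698257) = 7.
Express as a combination:
7 = 553 − 39·14
7 = −39·567 + 40·553
7 = 40·1687 − 119·567
7 = −119·7315 + 516·1687
7 = 516·16317 − 1151·7315
7 = −1151·170485 + 12026·16317
7 = 12026·698257 − 49255·170485
So 7 = (12026)·698257 + (-49255)·170485.

7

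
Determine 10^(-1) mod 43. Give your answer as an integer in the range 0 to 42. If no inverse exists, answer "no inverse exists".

13

Extended Euclidean algorithm:
43 = 4·10 + 3
10 = 3·3 + 1
3 = 3·1 + 0
Since gcd(10, 43) = 1, back-substitute to write 1 as a combination:
1 = 10 − 3·3
1 = −3·43 + 13·10
So 10·13 ≡ 1 (mod 43).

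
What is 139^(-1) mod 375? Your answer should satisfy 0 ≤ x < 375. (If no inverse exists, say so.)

Apply the Euclidean algorithm to 375 and 139:
375 = 2·139 + 97
139 = 1·97 + 42
97 = 2·42 + 13
42 = 3·13 + 3
13 = 4·3 + 1
3 = 3·1 + 0
The gcd is 1. Working backward:
1 = 13 − 4·3
1 = −4·42 + 13·13
1 = 13·97 − 30·42
1 = −30·139 + 43·97
1 = 43·375 − 116·139
Hence 139⁻¹ ≡ -116 ≡ 259 (mod 375).

259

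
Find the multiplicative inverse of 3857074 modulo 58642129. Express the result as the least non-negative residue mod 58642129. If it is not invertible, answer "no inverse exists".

Euclidean algorithm on 58642129, 3857074:
58642129 = 15×3857074 + 786019
3857074 = 4×786019 + 712998
786019 = 1×712998 + 73021
712998 = 9×73021 + 55809
73021 = 1×55809 + 17212
55809 = 3×17212 + 4173
17212 = 4×4173 + 520
4173 = 8×520 + 13
520 = 40×13 + 0
Since gcd = 13 > 1, 3857074 is not a unit mod 58642129.

no inverse exists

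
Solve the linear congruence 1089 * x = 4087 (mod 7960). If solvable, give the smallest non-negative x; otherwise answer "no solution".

1663

First find gcd(1089, 7960):
7960 = 7*1089 + 337
1089 = 3*337 + 78
337 = 4*78 + 25
78 = 3*25 + 3
25 = 8*3 + 1
3 = 3*1 + 0
gcd = 1, so a unique solution mod 7960 exists.
Back-substitute for the Bézout coefficients:
1 = 25 − 8·3
1 = −8·78 + 25·25
1 = 25·337 − 108·78
1 = −108·1089 + 349·337
1 = 349·7960 − 2551·1089
So 1089·(-2551) ≡ 1 (mod 7960), giving 1089⁻¹ ≡ 5409.
x ≡ 1089⁻¹·4087 ≡ 5409·4087 ≡ 1663 (mod 7960).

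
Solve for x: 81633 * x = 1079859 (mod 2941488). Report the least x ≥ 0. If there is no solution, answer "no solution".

First find gcd(81633, 2941488):
2941488 = 36·81633 + 2700
81633 = 30·2700 + 633
2700 = 4·633 + 168
633 = 3·168 + 129
168 = 1·129 + 39
129 = 3·39 + 12
39 = 3·12 + 3
12 = 4·3 + 0
gcd = 3 and 3 | 1079859, so solutions exist. Divide through by 3: 27211x ≡ 359953 (mod 980496).
Now find 27211⁻¹ mod 980496:
980496 = 36·27211 + 900
27211 = 30·900 + 211
900 = 4·211 + 56
211 = 3·56 + 43
56 = 1·43 + 13
43 = 3·13 + 4
13 = 3·4 + 1
4 = 4·1 + 0
Back-substitute:
1 = 13 − 3·4
1 = −3·43 + 10·13
1 = 10·56 − 13·43
1 = −13·211 + 49·56
1 = 49·900 − 209·211
1 = −209·27211 + 6319·900
1 = 6319·980496 − 227693·27211
So 27211·(-227693) ≡ 1 (mod 980496), i.e. 27211⁻¹ ≡ 752803.
Then x ≡ 752803·359953 ≡ 882211 (mod 980496); the smallest non-negative solution is x = 882211.

882211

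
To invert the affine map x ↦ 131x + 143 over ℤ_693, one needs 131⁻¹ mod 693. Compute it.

164

Run Euclid on (693, 131):
693 = 5×131 + 38
131 = 3×38 + 17
38 = 2×17 + 4
17 = 4×4 + 1
4 = 4×1 + 0
gcd = 1, so the inverse exists. Back-substitute:
1 = 17 − 4·4
1 = −4·38 + 9·17
1 = 9·131 − 31·38
1 = −31·693 + 164·131
So 131·164 ≡ 1 (mod 693).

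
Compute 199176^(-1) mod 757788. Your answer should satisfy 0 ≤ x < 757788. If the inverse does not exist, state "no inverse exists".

no inverse exists

Euclidean algorithm on 757788, 199176:
757788 = 3×199176 + 160260
199176 = 1×160260 + 38916
160260 = 4×38916 + 4596
38916 = 8×4596 + 2148
4596 = 2×2148 + 300
2148 = 7×300 + 48
300 = 6×48 + 12
48 = 4×12 + 0
gcd(199176, 757788) = 12 ≠ 1, so 199176 has no multiplicative inverse modulo 757788.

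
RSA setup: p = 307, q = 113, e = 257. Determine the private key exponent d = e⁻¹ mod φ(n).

φ(n) = (p−1)(q−1) = 306·112 = 34272.
Need d with 257·d ≡ 1 (mod 34272). Apply the extended Euclidean algorithm:
34272 = 133·257 + 91
257 = 2·91 + 75
91 = 1·75 + 16
75 = 4·16 + 11
16 = 1·11 + 5
11 = 2·5 + 1
5 = 5·1 + 0
Back-substitute:
1 = 11 − 2·5
1 = −2·16 + 3·11
1 = 3·75 − 14·16
1 = −14·91 + 17·75
1 = 17·257 − 48·91
1 = −48·34272 + 6401·257
So 257·6401 ≡ 1 (mod 34272), hence d = 6401.

6401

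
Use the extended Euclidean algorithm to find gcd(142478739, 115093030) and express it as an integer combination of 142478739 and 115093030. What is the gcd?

13

Apply Euclid's algorithm to 142478739 and 115093030:
142478739 = 1*115093030 + 27385709
115093030 = 4*27385709 + 5550194
27385709 = 4*5550194 + 5184933
5550194 = 1*5184933 + 365261
5184933 = 14*365261 + 71279
365261 = 5*71279 + 8866
71279 = 8*8866 + 351
8866 = 25*351 + 91
351 = 3*91 + 78
91 = 1*78 + 13
78 = 6*13 + 0
gcd(142478739, 115093030) = 13.
Express as a combination:
13 = 91 − 78
13 = −351 + 4·91
13 = 4·8866 − 101·351
13 = −101·71279 + 812·8866
13 = 812·365261 − 4161·71279
13 = −4161·5184933 + 59066·365261
13 = 59066·5550194 − 63227·5184933
13 = −63227·27385709 + 311974·5550194
13 = 311974·115093030 − 1311123·27385709
13 = −1311123·142478739 + 1623097·115093030
So 13 = (-1311123)·142478739 + (1623097)·115093030.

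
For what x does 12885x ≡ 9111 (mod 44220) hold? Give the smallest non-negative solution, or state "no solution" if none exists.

no solution

gcd(12885, 44220):
44220 = 3*12885 + 5565
12885 = 2*5565 + 1755
5565 = 3*1755 + 300
1755 = 5*300 + 255
300 = 1*255 + 45
255 = 5*45 + 30
45 = 1*30 + 15
30 = 2*15 + 0
gcd = 15, but 15 ∤ 9111, so the congruence has no solution.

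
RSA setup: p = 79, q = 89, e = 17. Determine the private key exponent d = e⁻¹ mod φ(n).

5249

φ(n) = (p−1)(q−1) = 78·88 = 6864.
Need d with 17·d ≡ 1 (mod 6864). Apply the extended Euclidean algorithm:
6864 = 403*17 + 13
17 = 1*13 + 4
13 = 3*4 + 1
4 = 4*1 + 0
Back-substitute:
1 = 13 − 3·4
1 = −3·17 + 4·13
1 = 4·6864 − 1615·17
So 17·(-1615) ≡ 1 (mod 6864), hence d ≡ -1615 ≡ 5249 (mod 6864).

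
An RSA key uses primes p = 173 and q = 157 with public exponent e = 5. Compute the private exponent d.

10733

φ(n) = (p−1)(q−1) = 172·156 = 26832.
Need d with 5·d ≡ 1 (mod 26832). Apply the extended Euclidean algorithm:
26832 = 5366·5 + 2
5 = 2·2 + 1
2 = 2·1 + 0
Back-substitute:
1 = 5 − 2·2
1 = −2·26832 + 10733·5
So 5·10733 ≡ 1 (mod 26832), hence d = 10733.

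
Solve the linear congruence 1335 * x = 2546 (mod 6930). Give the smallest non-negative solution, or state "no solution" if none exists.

no solution

gcd(1335, 6930):
6930 = 5×1335 + 255
1335 = 5×255 + 60
255 = 4×60 + 15
60 = 4×15 + 0
gcd = 15, but 15 ∤ 2546, so the congruence has no solution.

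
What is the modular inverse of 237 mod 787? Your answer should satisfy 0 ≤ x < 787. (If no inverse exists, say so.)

176

Run Euclid on (787, 237):
787 = 3·237 + 76
237 = 3·76 + 9
76 = 8·9 + 4
9 = 2·4 + 1
4 = 4·1 + 0
Since gcd(237, 787) = 1, back-substitute to write 1 as a combination:
1 = 9 − 2·4
1 = −2·76 + 17·9
1 = 17·237 − 53·76
1 = −53·787 + 176·237
So 237·176 ≡ 1 (mod 787).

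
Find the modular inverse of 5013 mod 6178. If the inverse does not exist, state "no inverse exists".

6003

Apply the Euclidean algorithm to 6178 and 5013:
6178 = 1×5013 + 1165
5013 = 4×1165 + 353
1165 = 3×353 + 106
353 = 3×106 + 35
106 = 3×35 + 1
35 = 35×1 + 0
gcd = 1, so the inverse exists. Back-substitute:
1 = 106 − 3·35
1 = −3·353 + 10·106
1 = 10·1165 − 33·353
1 = −33·5013 + 142·1165
1 = 142·6178 − 175·5013
So 5013·(-175) ≡ 1 (mod 6178), and -175 ≡ 6003 (mod 6178).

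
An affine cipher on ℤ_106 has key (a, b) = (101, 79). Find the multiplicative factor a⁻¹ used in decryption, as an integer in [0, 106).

gcd(106, 101) by repeated division:
106 = 1*101 + 5
101 = 20*5 + 1
5 = 5*1 + 0
Since gcd(101, 106) = 1, back-substitute to write 1 as a combination:
1 = 101 − 20·5
1 = −20·106 + 21·101
So 101·21 ≡ 1 (mod 106).

21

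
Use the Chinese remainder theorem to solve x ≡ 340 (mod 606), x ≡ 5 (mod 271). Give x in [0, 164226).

Write x = 340 + 606·k. Then 606·k ≡ 5 − 340 ≡ 207 (mod 271).
Need 606⁻¹ mod 271. Extended Euclid on (271, 64):
271 = 4×64 + 15
64 = 4×15 + 4
15 = 3×4 + 3
4 = 1×3 + 1
3 = 3×1 + 0
Back-substitute:
1 = 4 − 3
1 = −15 + 4·4
1 = 4·64 − 17·15
1 = −17·271 + 72·64
606⁻¹ ≡ 72 (mod 271), so k ≡ 72·207 ≡ 270 (mod 271).
x = 340 + 606·270 = 163960.

163960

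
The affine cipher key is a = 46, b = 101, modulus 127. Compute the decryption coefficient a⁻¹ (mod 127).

58

Extended Euclidean algorithm:
127 = 2*46 + 35
46 = 1*35 + 11
35 = 3*11 + 2
11 = 5*2 + 1
2 = 2*1 + 0
Since gcd(46, 127) = 1, back-substitute to write 1 as a combination:
1 = 11 − 5·2
1 = −5·35 + 16·11
1 = 16·46 − 21·35
1 = −21·127 + 58·46
So 46·58 ≡ 1 (mod 127).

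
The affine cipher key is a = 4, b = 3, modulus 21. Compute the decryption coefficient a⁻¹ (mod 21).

16

Extended Euclidean algorithm:
21 = 5·4 + 1
4 = 4·1 + 0
gcd = 1, so the inverse exists. Back-substitute:
1 = 21 − 5·4
So 4·(-5) ≡ 1 (mod 21), and -5 ≡ 16 (mod 21).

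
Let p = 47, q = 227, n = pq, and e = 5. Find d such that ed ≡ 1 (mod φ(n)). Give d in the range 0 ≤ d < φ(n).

φ(n) = (p−1)(q−1) = 46·226 = 10396.
Need d with 5·d ≡ 1 (mod 10396). Apply the extended Euclidean algorithm:
10396 = 2079·5 + 1
5 = 5·1 + 0
Back-substitute:
1 = 10396 − 2079·5
So 5·(-2079) ≡ 1 (mod 10396), hence d ≡ -2079 ≡ 8317 (mod 10396).

8317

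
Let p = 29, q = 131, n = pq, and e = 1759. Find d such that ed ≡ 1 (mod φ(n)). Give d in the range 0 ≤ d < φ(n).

1999

φ(n) = (p−1)(q−1) = 28·130 = 3640.
Need d with 1759·d ≡ 1 (mod 3640). Apply the extended Euclidean algorithm:
3640 = 2×1759 + 122
1759 = 14×122 + 51
122 = 2×51 + 20
51 = 2×20 + 11
20 = 1×11 + 9
11 = 1×9 + 2
9 = 4×2 + 1
2 = 2×1 + 0
Back-substitute:
1 = 9 − 4·2
1 = −4·11 + 5·9
1 = 5·20 − 9·11
1 = −9·51 + 23·20
1 = 23·122 − 55·51
1 = −55·1759 + 793·122
1 = 793·3640 − 1641·1759
So 1759·(-1641) ≡ 1 (mod 3640), hence d ≡ -1641 ≡ 1999 (mod 3640).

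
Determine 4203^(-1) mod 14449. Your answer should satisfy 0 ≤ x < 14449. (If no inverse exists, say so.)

Apply the Euclidean algorithm to 14449 and 4203:
14449 = 3×4203 + 1840
4203 = 2×1840 + 523
1840 = 3×523 + 271
523 = 1×271 + 252
271 = 1×252 + 19
252 = 13×19 + 5
19 = 3×5 + 4
5 = 1×4 + 1
4 = 4×1 + 0
The gcd is 1. Working backward:
1 = 5 − 4
1 = −19 + 4·5
1 = 4·252 − 53·19
1 = −53·271 + 57·252
1 = 57·523 − 110·271
1 = −110·1840 + 387·523
1 = 387·4203 − 884·1840
1 = −884·14449 + 3039·4203
So 4203·3039 ≡ 1 (mod 14449).

3039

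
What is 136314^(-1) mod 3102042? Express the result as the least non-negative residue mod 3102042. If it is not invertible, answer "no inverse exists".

no inverse exists

Compute gcd(136314, 3102042):
3102042 = 22*136314 + 103134
136314 = 1*103134 + 33180
103134 = 3*33180 + 3594
33180 = 9*3594 + 834
3594 = 4*834 + 258
834 = 3*258 + 60
258 = 4*60 + 18
60 = 3*18 + 6
18 = 3*6 + 0
Since gcd = 6 > 1, 136314 is not a unit mod 3102042.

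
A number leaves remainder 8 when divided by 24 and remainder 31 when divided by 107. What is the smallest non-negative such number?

1208

Write x = 8 + 24·k. Then 24·k ≡ 31 − 8 ≡ 23 (mod 107).
Need 24⁻¹ mod 107. Extended Euclid on (107, 24):
107 = 4*24 + 11
24 = 2*11 + 2
11 = 5*2 + 1
2 = 2*1 + 0
Back-substitute:
1 = 11 − 5·2
1 = −5·24 + 11·11
1 = 11·107 − 49·24
24⁻¹ ≡ 58 (mod 107), so k ≡ 58·23 ≡ 50 (mod 107).
x = 8 + 24·50 = 1208.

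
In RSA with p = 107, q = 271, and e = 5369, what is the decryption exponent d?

φ(n) = (p−1)(q−1) = 106·270 = 28620.
Need d with 5369·d ≡ 1 (mod 28620). Apply the extended Euclidean algorithm:
28620 = 5*5369 + 1775
5369 = 3*1775 + 44
1775 = 40*44 + 15
44 = 2*15 + 14
15 = 1*14 + 1
14 = 14*1 + 0
Back-substitute:
1 = 15 − 14
1 = −44 + 3·15
1 = 3·1775 − 121·44
1 = −121·5369 + 366·1775
1 = 366·28620 − 1951·5369
So 5369·(-1951) ≡ 1 (mod 28620), hence d ≡ -1951 ≡ 26669 (mod 28620).

26669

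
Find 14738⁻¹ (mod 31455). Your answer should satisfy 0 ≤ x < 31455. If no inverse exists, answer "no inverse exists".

9632

Run Euclid on (31455, 14738):
31455 = 2*14738 + 1979
14738 = 7*1979 + 885
1979 = 2*885 + 209
885 = 4*209 + 49
209 = 4*49 + 13
49 = 3*13 + 10
13 = 1*10 + 3
10 = 3*3 + 1
3 = 3*1 + 0
The gcd is 1. Working backward:
1 = 10 − 3·3
1 = −3·13 + 4·10
1 = 4·49 − 15·13
1 = −15·209 + 64·49
1 = 64·885 − 271·209
1 = −271·1979 + 606·885
1 = 606·14738 − 4513·1979
1 = −4513·31455 + 9632·14738
So 14738·9632 ≡ 1 (mod 31455).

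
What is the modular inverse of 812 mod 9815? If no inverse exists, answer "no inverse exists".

Extended Euclidean algorithm:
9815 = 12*812 + 71
812 = 11*71 + 31
71 = 2*31 + 9
31 = 3*9 + 4
9 = 2*4 + 1
4 = 4*1 + 0
The gcd is 1. Working backward:
1 = 9 − 2·4
1 = −2·31 + 7·9
1 = 7·71 − 16·31
1 = −16·812 + 183·71
1 = 183·9815 − 2212·812
So 812·(-2212) ≡ 1 (mod 9815), and -2212 ≡ 7603 (mod 9815).

7603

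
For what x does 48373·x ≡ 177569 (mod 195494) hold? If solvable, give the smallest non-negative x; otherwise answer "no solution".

no solution

gcd(48373, 195494):
195494 = 4×48373 + 2002
48373 = 24×2002 + 325
2002 = 6×325 + 52
325 = 6×52 + 13
52 = 4×13 + 0
gcd = 13, but 13 ∤ 177569, so the congruence has no solution.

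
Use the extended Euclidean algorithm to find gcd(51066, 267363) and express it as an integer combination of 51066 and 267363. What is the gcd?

Repeated division:
267363 = 5×51066 + 12033
51066 = 4×12033 + 2934
12033 = 4×2934 + 297
2934 = 9×297 + 261
297 = 1×261 + 36
261 = 7×36 + 9
36 = 4×9 + 0
gcd(51066, 267363) = 9.
Working backward:
9 = 261 − 7·36
9 = −7·297 + 8·261
9 = 8·2934 − 79·297
9 = −79·12033 + 324·2934
9 = 324·51066 − 1375·12033
9 = −1375·267363 + 7199·51066
So 9 = (-1375)·267363 + (7199)·51066.

9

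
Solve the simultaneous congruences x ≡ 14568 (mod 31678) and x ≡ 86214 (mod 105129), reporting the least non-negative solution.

Write x = 14568 + 31678·k. Then 31678·k ≡ 86214 − 14568 ≡ 71646 (mod 105129).
Need 31678⁻¹ mod 105129. Extended Euclid on (105129, 31678):
105129 = 3×31678 + 10095
31678 = 3×10095 + 1393
10095 = 7×1393 + 344
1393 = 4×344 + 17
344 = 20×17 + 4
17 = 4×4 + 1
4 = 4×1 + 0
Back-substitute:
1 = 17 − 4·4
1 = −4·344 + 81·17
1 = 81·1393 − 328·344
1 = −328·10095 + 2377·1393
1 = 2377·31678 − 7459·10095
1 = −7459·105129 + 24754·31678
31678⁻¹ ≡ 24754 (mod 105129), so k ≡ 24754·71646 ≡ 103983 (mod 105129).
x = 14568 + 31678·103983 = 3293988042.

3293988042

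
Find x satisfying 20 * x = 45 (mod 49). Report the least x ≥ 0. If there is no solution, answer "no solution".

39

First find gcd(20, 49):
49 = 2·20 + 9
20 = 2·9 + 2
9 = 4·2 + 1
2 = 2·1 + 0
gcd = 1, so a unique solution mod 49 exists.
Back-substitute for the Bézout coefficients:
1 = 9 − 4·2
1 = −4·20 + 9·9
1 = 9·49 − 22·20
So 20·(-22) ≡ 1 (mod 49), giving 20⁻¹ ≡ 27.
x ≡ 20⁻¹·45 ≡ 27·45 ≡ 39 (mod 49).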